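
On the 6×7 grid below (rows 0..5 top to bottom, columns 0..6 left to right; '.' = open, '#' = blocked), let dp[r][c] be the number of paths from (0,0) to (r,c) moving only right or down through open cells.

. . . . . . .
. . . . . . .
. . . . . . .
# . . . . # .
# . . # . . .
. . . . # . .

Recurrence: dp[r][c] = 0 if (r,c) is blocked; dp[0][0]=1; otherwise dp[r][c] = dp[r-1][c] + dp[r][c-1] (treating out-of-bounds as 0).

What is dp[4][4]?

r\c   0   1   2   3   4   5   6
  0   1   1   1   1   1   1   1
  1   1   2   3   4   5   6   7
  2   1   3   6  10  15  21  28
  3   0   3   9  19  34   0  28
  4   0   3  12   0  34  34  62
  5   0   3  15  15   0  34  96

34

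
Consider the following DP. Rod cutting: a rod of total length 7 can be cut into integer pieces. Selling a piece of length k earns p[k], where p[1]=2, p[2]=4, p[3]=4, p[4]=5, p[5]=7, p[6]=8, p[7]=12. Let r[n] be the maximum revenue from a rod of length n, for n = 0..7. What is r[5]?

   n    0    1    2    3    4    5    6    7
r[n]    0    2    4    6    8   10   12   14

10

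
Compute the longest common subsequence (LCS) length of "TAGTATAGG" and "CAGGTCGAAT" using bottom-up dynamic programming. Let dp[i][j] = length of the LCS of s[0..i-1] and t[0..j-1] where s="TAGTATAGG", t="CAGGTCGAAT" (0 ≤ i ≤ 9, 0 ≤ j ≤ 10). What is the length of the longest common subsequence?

   ''  C  A  G  G  T  C  G  A  A  T
''  0  0  0  0  0  0  0  0  0  0  0
 T  0  0  0  0  0  1  1  1  1  1  1
 A  0  0  1  1  1  1  1  1  2  2  2
 G  0  0  1  2  2  2  2  2  2  2  2
 T  0  0  1  2  2  3  3  3  3  3  3
 A  0  0  1  2  2  3  3  3  4  4  4
 T  0  0  1  2  2  3  3  3  4  4  5
 A  0  0  1  2  2  3  3  3  4  5  5
 G  0  0  1  2  3  3  3  4  4  5  5
 G  0  0  1  2  3  3  3  4  4  5  5

5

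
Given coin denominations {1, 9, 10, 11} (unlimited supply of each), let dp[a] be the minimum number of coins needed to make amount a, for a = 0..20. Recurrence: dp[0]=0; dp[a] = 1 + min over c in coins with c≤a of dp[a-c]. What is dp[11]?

 a  0  1  2  3  4  5  6  7  8  9 10 11 12 13 14 15 16 17 18 19 20
dp  0  1  2  3  4  5  6  7  8  1  1  1  2  3  4  5  6  7  2  2  2

1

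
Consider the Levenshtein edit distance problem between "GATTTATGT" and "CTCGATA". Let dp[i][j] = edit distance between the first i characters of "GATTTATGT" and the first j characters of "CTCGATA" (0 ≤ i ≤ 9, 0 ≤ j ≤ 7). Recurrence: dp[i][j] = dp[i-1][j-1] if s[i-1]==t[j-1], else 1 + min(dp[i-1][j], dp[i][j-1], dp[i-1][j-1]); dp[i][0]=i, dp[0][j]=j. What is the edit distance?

   ''  C  T  C  G  A  T  A
''  0  1  2  3  4  5  6  7
 G  1  1  2  3  3  4  5  6
 A  2  2  2  3  4  3  4  5
 T  3  3  2  3  4  4  3  4
 T  4  4  3  3  4  5  4  4
 T  5  5  4  4  4  5  5  5
 A  6  6  5  5  5  4  5  5
 T  7  7  6  6  6  5  4  5
 G  8  8  7  7  6  6  5  5
 T  9  9  8  8  7  7  6  6

6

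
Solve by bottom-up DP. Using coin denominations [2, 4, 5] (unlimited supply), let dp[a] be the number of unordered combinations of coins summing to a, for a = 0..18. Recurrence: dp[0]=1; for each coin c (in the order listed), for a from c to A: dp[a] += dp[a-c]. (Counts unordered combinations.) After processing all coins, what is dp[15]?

after  coin     0     1     2     3     4     5     6     7     8     9    10    11    12    13    14    15    16    17    18
          2     1     0     1     0     1     0     1     0     1     0     1     0     1     0     1     0     1     0     1
          4     1     0     1     0     2     0     2     0     3     0     3     0     4     0     4     0     5     0     5
          5     1     0     1     0     2     1     2     1     3     2     4     2     5     3     6     4     7     5     8

4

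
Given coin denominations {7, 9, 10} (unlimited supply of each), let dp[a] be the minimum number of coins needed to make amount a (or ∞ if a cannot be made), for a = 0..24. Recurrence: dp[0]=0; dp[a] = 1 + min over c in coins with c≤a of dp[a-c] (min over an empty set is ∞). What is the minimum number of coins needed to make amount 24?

 a  0  1  2  3  4  5  6  7  8  9 10 11 12 13 14 15 16 17 18 19 20 21 22 23 24
dp  0  -  -  -  -  -  -  1  -  1  1  -  -  -  2  -  2  2  2  2  2  3  -  3  3
(- denotes ∞ / unreachable)

3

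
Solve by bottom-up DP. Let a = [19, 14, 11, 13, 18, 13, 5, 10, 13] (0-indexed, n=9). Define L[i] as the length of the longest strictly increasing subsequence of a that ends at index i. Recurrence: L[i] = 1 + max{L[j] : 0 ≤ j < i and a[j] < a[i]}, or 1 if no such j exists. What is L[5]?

   i    0    1    2    3    4    5    6    7    8
a[i]   19   14   11   13   18   13    5   10   13
L[i]    1    1    1    2    3    2    1    2    3

2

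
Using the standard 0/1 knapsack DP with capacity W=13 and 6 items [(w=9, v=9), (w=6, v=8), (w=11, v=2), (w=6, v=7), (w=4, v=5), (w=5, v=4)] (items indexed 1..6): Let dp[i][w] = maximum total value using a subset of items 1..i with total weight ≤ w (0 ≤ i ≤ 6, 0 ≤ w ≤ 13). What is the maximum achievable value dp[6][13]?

i\w   0   1   2   3   4   5   6   7   8   9  10  11  12  13
  0   0   0   0   0   0   0   0   0   0   0   0   0   0   0
  1   0   0   0   0   0   0   0   0   0   9   9   9   9   9
  2   0   0   0   0   0   0   8   8   8   9   9   9   9   9
  3   0   0   0   0   0   0   8   8   8   9   9   9   9   9
  4   0   0   0   0   0   0   8   8   8   9   9   9  15  15
  5   0   0   0   0   5   5   8   8   8   9  13  13  15  15
  6   0   0   0   0   5   5   8   8   8   9  13  13  15  15

15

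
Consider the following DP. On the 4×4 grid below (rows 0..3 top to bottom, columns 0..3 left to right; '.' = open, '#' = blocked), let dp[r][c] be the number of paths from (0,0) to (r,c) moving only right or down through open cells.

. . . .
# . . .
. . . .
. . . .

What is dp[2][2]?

3

r\c   0   1   2   3
  0   1   1   1   1
  1   0   1   2   3
  2   0   1   3   6
  3   0   1   4  10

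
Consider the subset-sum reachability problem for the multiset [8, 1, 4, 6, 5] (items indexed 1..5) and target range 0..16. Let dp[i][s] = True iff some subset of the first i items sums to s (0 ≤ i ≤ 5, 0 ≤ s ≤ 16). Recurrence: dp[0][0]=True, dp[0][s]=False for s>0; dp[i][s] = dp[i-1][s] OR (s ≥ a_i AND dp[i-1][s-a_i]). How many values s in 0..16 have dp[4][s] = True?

14

i\s   0   1   2   3   4   5   6   7   8   9  10  11  12  13  14  15  16
  0   T   F   F   F   F   F   F   F   F   F   F   F   F   F   F   F   F
  1   T   F   F   F   F   F   F   F   T   F   F   F   F   F   F   F   F
  2   T   T   F   F   F   F   F   F   T   T   F   F   F   F   F   F   F
  3   T   T   F   F   T   T   F   F   T   T   F   F   T   T   F   F   F
  4   T   T   F   F   T   T   T   T   T   T   T   T   T   T   T   T   F
  5   T   T   F   F   T   T   T   T   T   T   T   T   T   T   T   T   T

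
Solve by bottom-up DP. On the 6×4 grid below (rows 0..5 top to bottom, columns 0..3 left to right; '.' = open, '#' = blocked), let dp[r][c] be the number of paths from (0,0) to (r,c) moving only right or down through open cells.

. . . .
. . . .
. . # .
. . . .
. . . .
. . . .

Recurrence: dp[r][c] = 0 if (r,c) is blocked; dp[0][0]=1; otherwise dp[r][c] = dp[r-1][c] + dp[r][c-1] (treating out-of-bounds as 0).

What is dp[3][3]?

r\c   0   1   2   3
  0   1   1   1   1
  1   1   2   3   4
  2   1   3   0   4
  3   1   4   4   8
  4   1   5   9  17
  5   1   6  15  32

8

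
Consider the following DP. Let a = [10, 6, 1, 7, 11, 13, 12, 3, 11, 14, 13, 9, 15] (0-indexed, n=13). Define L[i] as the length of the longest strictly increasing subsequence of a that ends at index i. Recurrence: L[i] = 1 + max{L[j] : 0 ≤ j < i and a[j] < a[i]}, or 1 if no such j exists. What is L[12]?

6

   i    0    1    2    3    4    5    6    7    8    9   10   11   12
a[i]   10    6    1    7   11   13   12    3   11   14   13    9   15
L[i]    1    1    1    2    3    4    4    2    3    5    5    3    6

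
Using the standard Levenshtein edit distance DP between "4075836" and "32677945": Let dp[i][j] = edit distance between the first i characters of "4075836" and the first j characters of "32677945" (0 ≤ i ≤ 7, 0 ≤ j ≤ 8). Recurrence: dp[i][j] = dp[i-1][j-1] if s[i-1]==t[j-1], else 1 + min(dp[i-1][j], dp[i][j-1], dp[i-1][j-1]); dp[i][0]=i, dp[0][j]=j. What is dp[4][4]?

4

   ''  3  2  6  7  7  9  4  5
''  0  1  2  3  4  5  6  7  8
 4  1  1  2  3  4  5  6  6  7
 0  2  2  2  3  4  5  6  7  7
 7  3  3  3  3  3  4  5  6  7
 5  4  4  4  4  4  4  5  6  6
 8  5  5  5  5  5  5  5  6  7
 3  6  5  6  6  6  6  6  6  7
 6  7  6  6  6  7  7  7  7  7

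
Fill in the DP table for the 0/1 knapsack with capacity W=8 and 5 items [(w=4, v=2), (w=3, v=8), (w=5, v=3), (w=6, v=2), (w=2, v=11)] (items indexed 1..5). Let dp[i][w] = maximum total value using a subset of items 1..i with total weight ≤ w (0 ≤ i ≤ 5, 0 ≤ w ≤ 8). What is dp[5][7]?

19

i\w   0   1   2   3   4   5   6   7   8
  0   0   0   0   0   0   0   0   0   0
  1   0   0   0   0   2   2   2   2   2
  2   0   0   0   8   8   8   8  10  10
  3   0   0   0   8   8   8   8  10  11
  4   0   0   0   8   8   8   8  10  11
  5   0   0  11  11  11  19  19  19  19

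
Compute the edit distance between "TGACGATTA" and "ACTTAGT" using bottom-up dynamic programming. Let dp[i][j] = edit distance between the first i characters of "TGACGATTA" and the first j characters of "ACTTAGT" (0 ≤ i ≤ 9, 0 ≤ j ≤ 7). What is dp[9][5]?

4

   ''  A  C  T  T  A  G  T
''  0  1  2  3  4  5  6  7
 T  1  1  2  2  3  4  5  6
 G  2  2  2  3  3  4  4  5
 A  3  2  3  3  4  3  4  5
 C  4  3  2  3  4  4  4  5
 G  5  4  3  3  4  5  4  5
 A  6  5  4  4  4  4  5  5
 T  7  6  5  4  4  5  5  5
 T  8  7  6  5  4  5  6  5
 A  9  8  7  6  5  4  5  6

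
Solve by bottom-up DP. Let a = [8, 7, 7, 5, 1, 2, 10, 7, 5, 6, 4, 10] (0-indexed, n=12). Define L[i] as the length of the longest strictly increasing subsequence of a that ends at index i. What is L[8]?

3

   i    0    1    2    3    4    5    6    7    8    9   10   11
a[i]    8    7    7    5    1    2   10    7    5    6    4   10
L[i]    1    1    1    1    1    2    3    3    3    4    3    5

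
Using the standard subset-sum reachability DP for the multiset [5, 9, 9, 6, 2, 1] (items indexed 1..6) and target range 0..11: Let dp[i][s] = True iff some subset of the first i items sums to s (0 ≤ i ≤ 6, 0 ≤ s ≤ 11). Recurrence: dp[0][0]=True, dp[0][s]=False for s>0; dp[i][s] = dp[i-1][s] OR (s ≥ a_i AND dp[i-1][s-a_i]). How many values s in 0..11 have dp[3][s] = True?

i\s   0   1   2   3   4   5   6   7   8   9  10  11
  0   T   F   F   F   F   F   F   F   F   F   F   F
  1   T   F   F   F   F   T   F   F   F   F   F   F
  2   T   F   F   F   F   T   F   F   F   T   F   F
  3   T   F   F   F   F   T   F   F   F   T   F   F
  4   T   F   F   F   F   T   T   F   F   T   F   T
  5   T   F   T   F   F   T   T   T   T   T   F   T
  6   T   T   T   T   F   T   T   T   T   T   T   T

3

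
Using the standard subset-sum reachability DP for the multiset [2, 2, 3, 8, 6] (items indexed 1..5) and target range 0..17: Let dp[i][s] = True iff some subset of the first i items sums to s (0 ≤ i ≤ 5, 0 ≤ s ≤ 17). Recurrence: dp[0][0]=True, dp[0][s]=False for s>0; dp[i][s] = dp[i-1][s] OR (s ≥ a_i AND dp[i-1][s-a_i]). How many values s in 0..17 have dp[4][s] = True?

12

i\s   0   1   2   3   4   5   6   7   8   9  10  11  12  13  14  15  16  17
  0   T   F   F   F   F   F   F   F   F   F   F   F   F   F   F   F   F   F
  1   T   F   T   F   F   F   F   F   F   F   F   F   F   F   F   F   F   F
  2   T   F   T   F   T   F   F   F   F   F   F   F   F   F   F   F   F   F
  3   T   F   T   T   T   T   F   T   F   F   F   F   F   F   F   F   F   F
  4   T   F   T   T   T   T   F   T   T   F   T   T   T   T   F   T   F   F
  5   T   F   T   T   T   T   T   T   T   T   T   T   T   T   T   T   T   T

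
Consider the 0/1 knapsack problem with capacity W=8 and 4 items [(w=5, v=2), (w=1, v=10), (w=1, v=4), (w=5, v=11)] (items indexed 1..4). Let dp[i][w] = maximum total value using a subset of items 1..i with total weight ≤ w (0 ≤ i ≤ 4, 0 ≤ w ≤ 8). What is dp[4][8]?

i\w   0   1   2   3   4   5   6   7   8
  0   0   0   0   0   0   0   0   0   0
  1   0   0   0   0   0   2   2   2   2
  2   0  10  10  10  10  10  12  12  12
  3   0  10  14  14  14  14  14  16  16
  4   0  10  14  14  14  14  21  25  25

25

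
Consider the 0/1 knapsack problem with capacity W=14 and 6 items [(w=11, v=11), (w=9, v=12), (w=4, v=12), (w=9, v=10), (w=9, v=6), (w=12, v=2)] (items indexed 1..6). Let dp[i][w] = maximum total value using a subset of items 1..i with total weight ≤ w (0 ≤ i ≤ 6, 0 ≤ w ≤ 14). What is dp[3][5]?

12

i\w   0   1   2   3   4   5   6   7   8   9  10  11  12  13  14
  0   0   0   0   0   0   0   0   0   0   0   0   0   0   0   0
  1   0   0   0   0   0   0   0   0   0   0   0  11  11  11  11
  2   0   0   0   0   0   0   0   0   0  12  12  12  12  12  12
  3   0   0   0   0  12  12  12  12  12  12  12  12  12  24  24
  4   0   0   0   0  12  12  12  12  12  12  12  12  12  24  24
  5   0   0   0   0  12  12  12  12  12  12  12  12  12  24  24
  6   0   0   0   0  12  12  12  12  12  12  12  12  12  24  24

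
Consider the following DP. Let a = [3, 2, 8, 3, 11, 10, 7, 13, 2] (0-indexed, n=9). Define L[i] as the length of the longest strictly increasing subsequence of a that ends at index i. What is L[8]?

1

   i    0    1    2    3    4    5    6    7    8
a[i]    3    2    8    3   11   10    7   13    2
L[i]    1    1    2    2    3    3    3    4    1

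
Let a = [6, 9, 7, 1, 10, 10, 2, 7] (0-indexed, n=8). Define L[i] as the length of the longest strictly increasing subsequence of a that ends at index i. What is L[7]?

   i    0    1    2    3    4    5    6    7
a[i]    6    9    7    1   10   10    2    7
L[i]    1    2    2    1    3    3    2    3

3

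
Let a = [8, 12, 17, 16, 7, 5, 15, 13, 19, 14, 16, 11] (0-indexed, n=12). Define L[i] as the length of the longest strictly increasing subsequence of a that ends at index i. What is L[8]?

4

   i    0    1    2    3    4    5    6    7    8    9   10   11
a[i]    8   12   17   16    7    5   15   13   19   14   16   11
L[i]    1    2    3    3    1    1    3    3    4    4    5    2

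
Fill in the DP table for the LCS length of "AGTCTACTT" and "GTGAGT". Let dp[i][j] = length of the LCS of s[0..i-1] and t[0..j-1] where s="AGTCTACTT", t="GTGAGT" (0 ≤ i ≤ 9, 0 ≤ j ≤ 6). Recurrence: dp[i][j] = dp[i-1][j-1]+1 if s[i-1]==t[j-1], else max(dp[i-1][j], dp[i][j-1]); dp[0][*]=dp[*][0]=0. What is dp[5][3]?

2

   ''  G  T  G  A  G  T
''  0  0  0  0  0  0  0
 A  0  0  0  0  1  1  1
 G  0  1  1  1  1  2  2
 T  0  1  2  2  2  2  3
 C  0  1  2  2  2  2  3
 T  0  1  2  2  2  2  3
 A  0  1  2  2  3  3  3
 C  0  1  2  2  3  3  3
 T  0  1  2  2  3  3  4
 T  0  1  2  2  3  3  4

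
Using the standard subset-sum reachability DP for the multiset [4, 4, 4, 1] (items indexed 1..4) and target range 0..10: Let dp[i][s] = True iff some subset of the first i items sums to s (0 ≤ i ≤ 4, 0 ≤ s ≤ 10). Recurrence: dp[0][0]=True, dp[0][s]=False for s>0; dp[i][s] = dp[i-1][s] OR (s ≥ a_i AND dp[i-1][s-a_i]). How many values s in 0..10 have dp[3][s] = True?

i\s   0   1   2   3   4   5   6   7   8   9  10
  0   T   F   F   F   F   F   F   F   F   F   F
  1   T   F   F   F   T   F   F   F   F   F   F
  2   T   F   F   F   T   F   F   F   T   F   F
  3   T   F   F   F   T   F   F   F   T   F   F
  4   T   T   F   F   T   T   F   F   T   T   F

3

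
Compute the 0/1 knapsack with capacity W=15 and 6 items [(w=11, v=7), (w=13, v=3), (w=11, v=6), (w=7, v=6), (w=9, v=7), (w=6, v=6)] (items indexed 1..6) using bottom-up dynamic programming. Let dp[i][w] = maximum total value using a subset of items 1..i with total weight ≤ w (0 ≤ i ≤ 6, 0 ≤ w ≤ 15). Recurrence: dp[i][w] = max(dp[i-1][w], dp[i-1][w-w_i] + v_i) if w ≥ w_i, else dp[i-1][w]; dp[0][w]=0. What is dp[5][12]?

7

i\w   0   1   2   3   4   5   6   7   8   9  10  11  12  13  14  15
  0   0   0   0   0   0   0   0   0   0   0   0   0   0   0   0   0
  1   0   0   0   0   0   0   0   0   0   0   0   7   7   7   7   7
  2   0   0   0   0   0   0   0   0   0   0   0   7   7   7   7   7
  3   0   0   0   0   0   0   0   0   0   0   0   7   7   7   7   7
  4   0   0   0   0   0   0   0   6   6   6   6   7   7   7   7   7
  5   0   0   0   0   0   0   0   6   6   7   7   7   7   7   7   7
  6   0   0   0   0   0   0   6   6   6   7   7   7   7  12  12  13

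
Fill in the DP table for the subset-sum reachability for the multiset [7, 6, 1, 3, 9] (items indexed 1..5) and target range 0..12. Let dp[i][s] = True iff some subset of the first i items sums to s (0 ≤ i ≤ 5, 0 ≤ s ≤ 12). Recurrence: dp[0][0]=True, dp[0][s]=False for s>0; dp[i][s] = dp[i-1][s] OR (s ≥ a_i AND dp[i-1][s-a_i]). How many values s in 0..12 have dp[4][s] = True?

10

i\s   0   1   2   3   4   5   6   7   8   9  10  11  12
  0   T   F   F   F   F   F   F   F   F   F   F   F   F
  1   T   F   F   F   F   F   F   T   F   F   F   F   F
  2   T   F   F   F   F   F   T   T   F   F   F   F   F
  3   T   T   F   F   F   F   T   T   T   F   F   F   F
  4   T   T   F   T   T   F   T   T   T   T   T   T   F
  5   T   T   F   T   T   F   T   T   T   T   T   T   T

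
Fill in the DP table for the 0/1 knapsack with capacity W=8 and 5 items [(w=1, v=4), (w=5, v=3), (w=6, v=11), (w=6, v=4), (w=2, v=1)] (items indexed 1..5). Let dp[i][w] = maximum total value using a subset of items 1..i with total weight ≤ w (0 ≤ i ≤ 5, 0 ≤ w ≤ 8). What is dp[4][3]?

i\w   0   1   2   3   4   5   6   7   8
  0   0   0   0   0   0   0   0   0   0
  1   0   4   4   4   4   4   4   4   4
  2   0   4   4   4   4   4   7   7   7
  3   0   4   4   4   4   4  11  15  15
  4   0   4   4   4   4   4  11  15  15
  5   0   4   4   5   5   5  11  15  15

4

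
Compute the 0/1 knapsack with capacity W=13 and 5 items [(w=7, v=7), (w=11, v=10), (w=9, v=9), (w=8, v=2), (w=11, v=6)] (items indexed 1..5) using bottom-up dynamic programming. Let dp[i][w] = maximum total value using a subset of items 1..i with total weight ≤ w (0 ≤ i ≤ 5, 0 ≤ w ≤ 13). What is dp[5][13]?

10

i\w   0   1   2   3   4   5   6   7   8   9  10  11  12  13
  0   0   0   0   0   0   0   0   0   0   0   0   0   0   0
  1   0   0   0   0   0   0   0   7   7   7   7   7   7   7
  2   0   0   0   0   0   0   0   7   7   7   7  10  10  10
  3   0   0   0   0   0   0   0   7   7   9   9  10  10  10
  4   0   0   0   0   0   0   0   7   7   9   9  10  10  10
  5   0   0   0   0   0   0   0   7   7   9   9  10  10  10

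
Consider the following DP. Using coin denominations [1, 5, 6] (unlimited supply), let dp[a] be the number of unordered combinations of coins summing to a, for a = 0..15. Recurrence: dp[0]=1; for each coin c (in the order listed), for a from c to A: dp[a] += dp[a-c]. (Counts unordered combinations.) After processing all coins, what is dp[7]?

after  coin     0     1     2     3     4     5     6     7     8     9    10    11    12    13    14    15
          1     1     1     1     1     1     1     1     1     1     1     1     1     1     1     1     1
          5     1     1     1     1     1     2     2     2     2     2     3     3     3     3     3     4
          6     1     1     1     1     1     2     3     3     3     3     4     5     6     6     6     7

3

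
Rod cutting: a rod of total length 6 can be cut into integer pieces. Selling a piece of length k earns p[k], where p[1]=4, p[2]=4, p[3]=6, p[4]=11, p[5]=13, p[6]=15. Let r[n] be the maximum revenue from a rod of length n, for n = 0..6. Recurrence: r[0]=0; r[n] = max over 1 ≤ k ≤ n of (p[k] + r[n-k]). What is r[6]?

24

   n    0    1    2    3    4    5    6
r[n]    0    4    8   12   16   20   24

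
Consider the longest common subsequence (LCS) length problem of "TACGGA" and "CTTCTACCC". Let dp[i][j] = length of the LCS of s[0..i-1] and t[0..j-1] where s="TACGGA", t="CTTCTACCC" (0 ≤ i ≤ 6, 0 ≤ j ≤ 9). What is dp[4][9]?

3

   ''  C  T  T  C  T  A  C  C  C
''  0  0  0  0  0  0  0  0  0  0
 T  0  0  1  1  1  1  1  1  1  1
 A  0  0  1  1  1  1  2  2  2  2
 C  0  1  1  1  2  2  2  3  3  3
 G  0  1  1  1  2  2  2  3  3  3
 G  0  1  1  1  2  2  2  3  3  3
 A  0  1  1  1  2  2  3  3  3  3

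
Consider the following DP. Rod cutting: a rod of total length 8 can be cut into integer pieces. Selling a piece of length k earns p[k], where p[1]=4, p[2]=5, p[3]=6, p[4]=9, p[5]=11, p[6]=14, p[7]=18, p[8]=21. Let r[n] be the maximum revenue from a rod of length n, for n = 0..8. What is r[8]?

   n    0    1    2    3    4    5    6    7    8
r[n]    0    4    8   12   16   20   24   28   32

32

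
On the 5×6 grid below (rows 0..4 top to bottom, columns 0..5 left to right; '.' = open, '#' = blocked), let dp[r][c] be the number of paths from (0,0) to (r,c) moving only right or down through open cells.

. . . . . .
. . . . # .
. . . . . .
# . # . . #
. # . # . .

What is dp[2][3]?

r\c   0   1   2   3   4   5
  0   1   1   1   1   1   1
  1   1   2   3   4   0   1
  2   1   3   6  10  10  11
  3   0   3   0  10  20   0
  4   0   0   0   0  20  20

10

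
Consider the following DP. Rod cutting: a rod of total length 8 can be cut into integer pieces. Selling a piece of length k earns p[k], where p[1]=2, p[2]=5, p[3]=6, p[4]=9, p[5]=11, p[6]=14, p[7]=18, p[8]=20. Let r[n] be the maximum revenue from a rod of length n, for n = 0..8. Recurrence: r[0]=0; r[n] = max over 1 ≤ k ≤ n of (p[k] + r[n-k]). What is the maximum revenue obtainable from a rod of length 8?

   n    0    1    2    3    4    5    6    7    8
r[n]    0    2    5    7   10   12   15   18   20

20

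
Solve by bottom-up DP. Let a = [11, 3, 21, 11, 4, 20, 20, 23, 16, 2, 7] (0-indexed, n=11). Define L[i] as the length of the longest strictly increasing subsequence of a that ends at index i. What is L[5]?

3

   i    0    1    2    3    4    5    6    7    8    9   10
a[i]   11    3   21   11    4   20   20   23   16    2    7
L[i]    1    1    2    2    2    3    3    4    3    1    3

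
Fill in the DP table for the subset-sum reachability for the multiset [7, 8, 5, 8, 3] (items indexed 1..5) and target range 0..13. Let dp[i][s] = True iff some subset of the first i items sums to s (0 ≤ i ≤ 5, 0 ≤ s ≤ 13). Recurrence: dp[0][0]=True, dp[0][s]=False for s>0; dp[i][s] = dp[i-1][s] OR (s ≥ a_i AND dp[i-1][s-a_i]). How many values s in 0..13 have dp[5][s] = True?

9

i\s   0   1   2   3   4   5   6   7   8   9  10  11  12  13
  0   T   F   F   F   F   F   F   F   F   F   F   F   F   F
  1   T   F   F   F   F   F   F   T   F   F   F   F   F   F
  2   T   F   F   F   F   F   F   T   T   F   F   F   F   F
  3   T   F   F   F   F   T   F   T   T   F   F   F   T   T
  4   T   F   F   F   F   T   F   T   T   F   F   F   T   T
  5   T   F   F   T   F   T   F   T   T   F   T   T   T   T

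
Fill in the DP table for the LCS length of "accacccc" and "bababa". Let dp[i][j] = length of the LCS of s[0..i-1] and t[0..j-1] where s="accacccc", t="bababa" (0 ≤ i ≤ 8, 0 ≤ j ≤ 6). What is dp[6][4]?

   ''  b  a  b  a  b  a
''  0  0  0  0  0  0  0
 a  0  0  1  1  1  1  1
 c  0  0  1  1  1  1  1
 c  0  0  1  1  1  1  1
 a  0  0  1  1  2  2  2
 c  0  0  1  1  2  2  2
 c  0  0  1  1  2  2  2
 c  0  0  1  1  2  2  2
 c  0  0  1  1  2  2  2

2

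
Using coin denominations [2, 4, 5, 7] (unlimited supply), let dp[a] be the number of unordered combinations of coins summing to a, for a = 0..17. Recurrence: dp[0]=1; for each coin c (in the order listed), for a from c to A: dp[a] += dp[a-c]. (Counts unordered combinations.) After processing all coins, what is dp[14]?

8

after  coin     0     1     2     3     4     5     6     7     8     9    10    11    12    13    14    15    16    17
          2     1     0     1     0     1     0     1     0     1     0     1     0     1     0     1     0     1     0
          4     1     0     1     0     2     0     2     0     3     0     3     0     4     0     4     0     5     0
          5     1     0     1     0     2     1     2     1     3     2     4     2     5     3     6     4     7     5
          7     1     0     1     0     2     1     2     2     3     3     4     4     6     5     8     7    10     9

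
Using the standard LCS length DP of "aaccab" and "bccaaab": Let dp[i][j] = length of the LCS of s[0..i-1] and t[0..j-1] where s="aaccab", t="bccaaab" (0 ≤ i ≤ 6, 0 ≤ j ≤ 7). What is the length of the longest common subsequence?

   ''  b  c  c  a  a  a  b
''  0  0  0  0  0  0  0  0
 a  0  0  0  0  1  1  1  1
 a  0  0  0  0  1  2  2  2
 c  0  0  1  1  1  2  2  2
 c  0  0  1  2  2  2  2  2
 a  0  0  1  2  3  3  3  3
 b  0  1  1  2  3  3  3  4

4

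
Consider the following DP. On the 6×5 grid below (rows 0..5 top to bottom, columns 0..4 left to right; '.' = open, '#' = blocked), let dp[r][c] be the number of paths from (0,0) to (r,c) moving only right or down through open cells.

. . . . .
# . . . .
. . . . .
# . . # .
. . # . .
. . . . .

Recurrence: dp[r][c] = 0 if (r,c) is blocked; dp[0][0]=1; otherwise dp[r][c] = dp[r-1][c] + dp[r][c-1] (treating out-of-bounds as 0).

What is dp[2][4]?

r\c   0   1   2   3   4
  0   1   1   1   1   1
  1   0   1   2   3   4
  2   0   1   3   6  10
  3   0   1   4   0  10
  4   0   1   0   0  10
  5   0   1   1   1  11

10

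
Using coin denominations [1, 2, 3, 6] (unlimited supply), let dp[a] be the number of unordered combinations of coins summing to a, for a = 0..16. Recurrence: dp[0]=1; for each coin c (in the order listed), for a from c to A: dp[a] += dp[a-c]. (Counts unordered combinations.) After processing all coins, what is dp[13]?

after  coin     0     1     2     3     4     5     6     7     8     9    10    11    12    13    14    15    16
          1     1     1     1     1     1     1     1     1     1     1     1     1     1     1     1     1     1
          2     1     1     2     2     3     3     4     4     5     5     6     6     7     7     8     8     9
          3     1     1     2     3     4     5     7     8    10    12    14    16    19    21    24    27    30
          6     1     1     2     3     4     5     8     9    12    15    18    21    27    30    36    42    48

30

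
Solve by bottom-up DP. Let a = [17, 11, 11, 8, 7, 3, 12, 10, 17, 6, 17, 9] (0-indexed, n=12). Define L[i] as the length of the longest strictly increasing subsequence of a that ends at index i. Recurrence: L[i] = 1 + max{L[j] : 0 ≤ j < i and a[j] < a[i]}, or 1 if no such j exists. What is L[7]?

   i    0    1    2    3    4    5    6    7    8    9   10   11
a[i]   17   11   11    8    7    3   12   10   17    6   17    9
L[i]    1    1    1    1    1    1    2    2    3    2    3    3

2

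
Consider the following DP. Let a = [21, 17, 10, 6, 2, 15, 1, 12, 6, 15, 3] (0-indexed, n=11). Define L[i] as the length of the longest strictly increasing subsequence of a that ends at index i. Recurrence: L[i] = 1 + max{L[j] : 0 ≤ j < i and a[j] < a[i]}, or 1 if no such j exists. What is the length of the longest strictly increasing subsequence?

   i    0    1    2    3    4    5    6    7    8    9   10
a[i]   21   17   10    6    2   15    1   12    6   15    3
L[i]    1    1    1    1    1    2    1    2    2    3    2

3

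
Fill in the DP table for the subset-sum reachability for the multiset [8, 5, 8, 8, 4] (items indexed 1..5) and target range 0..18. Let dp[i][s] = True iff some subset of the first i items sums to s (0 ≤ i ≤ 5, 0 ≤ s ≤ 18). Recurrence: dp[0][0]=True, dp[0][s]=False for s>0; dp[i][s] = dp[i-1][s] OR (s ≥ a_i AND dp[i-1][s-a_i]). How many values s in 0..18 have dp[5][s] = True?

9

i\s   0   1   2   3   4   5   6   7   8   9  10  11  12  13  14  15  16  17  18
  0   T   F   F   F   F   F   F   F   F   F   F   F   F   F   F   F   F   F   F
  1   T   F   F   F   F   F   F   F   T   F   F   F   F   F   F   F   F   F   F
  2   T   F   F   F   F   T   F   F   T   F   F   F   F   T   F   F   F   F   F
  3   T   F   F   F   F   T   F   F   T   F   F   F   F   T   F   F   T   F   F
  4   T   F   F   F   F   T   F   F   T   F   F   F   F   T   F   F   T   F   F
  5   T   F   F   F   T   T   F   F   T   T   F   F   T   T   F   F   T   T   F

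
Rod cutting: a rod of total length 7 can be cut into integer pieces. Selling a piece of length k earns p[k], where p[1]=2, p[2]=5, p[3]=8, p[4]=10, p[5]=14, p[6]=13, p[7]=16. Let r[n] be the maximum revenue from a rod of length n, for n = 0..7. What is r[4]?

10

   n    0    1    2    3    4    5    6    7
r[n]    0    2    5    8   10   14   16   19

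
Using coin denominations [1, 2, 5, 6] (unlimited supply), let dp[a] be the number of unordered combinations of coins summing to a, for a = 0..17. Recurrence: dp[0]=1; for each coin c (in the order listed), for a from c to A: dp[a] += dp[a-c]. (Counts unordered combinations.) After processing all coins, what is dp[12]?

after  coin     0     1     2     3     4     5     6     7     8     9    10    11    12    13    14    15    16    17
          1     1     1     1     1     1     1     1     1     1     1     1     1     1     1     1     1     1     1
          2     1     1     2     2     3     3     4     4     5     5     6     6     7     7     8     8     9     9
          5     1     1     2     2     3     4     5     6     7     8    10    11    13    14    16    18    20    22
          6     1     1     2     2     3     4     6     7     9    10    13    15    19    21    25    28    33    37

19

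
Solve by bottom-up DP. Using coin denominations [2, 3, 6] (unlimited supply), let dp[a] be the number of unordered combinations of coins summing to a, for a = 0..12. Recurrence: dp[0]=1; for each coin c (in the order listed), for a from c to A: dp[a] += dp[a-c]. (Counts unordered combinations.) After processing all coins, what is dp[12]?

after  coin     0     1     2     3     4     5     6     7     8     9    10    11    12
          2     1     0     1     0     1     0     1     0     1     0     1     0     1
          3     1     0     1     1     1     1     2     1     2     2     2     2     3
          6     1     0     1     1     1     1     3     1     3     3     3     3     6

6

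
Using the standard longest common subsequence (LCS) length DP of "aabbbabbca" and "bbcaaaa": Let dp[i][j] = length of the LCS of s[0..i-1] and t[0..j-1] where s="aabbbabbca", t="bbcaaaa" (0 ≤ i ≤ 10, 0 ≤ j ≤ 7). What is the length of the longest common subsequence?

   ''  b  b  c  a  a  a  a
''  0  0  0  0  0  0  0  0
 a  0  0  0  0  1  1  1  1
 a  0  0  0  0  1  2  2  2
 b  0  1  1  1  1  2  2  2
 b  0  1  2  2  2  2  2  2
 b  0  1  2  2  2  2  2  2
 a  0  1  2  2  3  3  3  3
 b  0  1  2  2  3  3  3  3
 b  0  1  2  2  3  3  3  3
 c  0  1  2  3  3  3  3  3
 a  0  1  2  3  4  4  4  4

4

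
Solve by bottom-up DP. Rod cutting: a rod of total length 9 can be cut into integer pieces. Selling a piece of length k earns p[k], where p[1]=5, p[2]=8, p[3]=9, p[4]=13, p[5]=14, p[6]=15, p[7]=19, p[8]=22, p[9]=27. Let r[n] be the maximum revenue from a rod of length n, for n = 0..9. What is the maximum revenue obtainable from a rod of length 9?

   n    0    1    2    3    4    5    6    7    8    9
r[n]    0    5   10   15   20   25   30   35   40   45

45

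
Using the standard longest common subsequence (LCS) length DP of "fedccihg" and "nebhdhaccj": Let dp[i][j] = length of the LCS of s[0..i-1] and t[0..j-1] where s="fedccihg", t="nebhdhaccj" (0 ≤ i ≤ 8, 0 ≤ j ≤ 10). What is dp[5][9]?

4

   ''  n  e  b  h  d  h  a  c  c  j
''  0  0  0  0  0  0  0  0  0  0  0
 f  0  0  0  0  0  0  0  0  0  0  0
 e  0  0  1  1  1  1  1  1  1  1  1
 d  0  0  1  1  1  2  2  2  2  2  2
 c  0  0  1  1  1  2  2  2  3  3  3
 c  0  0  1  1  1  2  2  2  3  4  4
 i  0  0  1  1  1  2  2  2  3  4  4
 h  0  0  1  1  2  2  3  3  3  4  4
 g  0  0  1  1  2  2  3  3  3  4  4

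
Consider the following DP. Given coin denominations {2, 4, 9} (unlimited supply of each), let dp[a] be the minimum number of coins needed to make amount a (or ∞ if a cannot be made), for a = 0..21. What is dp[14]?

4

 a  0  1  2  3  4  5  6  7  8  9 10 11 12 13 14 15 16 17 18 19 20 21
dp  0  -  1  -  1  -  2  -  2  1  3  2  3  2  4  3  4  3  2  4  3  4
(- denotes ∞ / unreachable)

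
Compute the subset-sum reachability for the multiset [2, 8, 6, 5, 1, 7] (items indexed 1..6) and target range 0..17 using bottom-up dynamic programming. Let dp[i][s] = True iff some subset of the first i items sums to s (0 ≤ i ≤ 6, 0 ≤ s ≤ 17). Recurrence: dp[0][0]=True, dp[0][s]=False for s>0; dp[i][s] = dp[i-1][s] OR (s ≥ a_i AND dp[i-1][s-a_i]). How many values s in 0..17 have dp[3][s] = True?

i\s   0   1   2   3   4   5   6   7   8   9  10  11  12  13  14  15  16  17
  0   T   F   F   F   F   F   F   F   F   F   F   F   F   F   F   F   F   F
  1   T   F   T   F   F   F   F   F   F   F   F   F   F   F   F   F   F   F
  2   T   F   T   F   F   F   F   F   T   F   T   F   F   F   F   F   F   F
  3   T   F   T   F   F   F   T   F   T   F   T   F   F   F   T   F   T   F
  4   T   F   T   F   F   T   T   T   T   F   T   T   F   T   T   T   T   F
  5   T   T   T   T   F   T   T   T   T   T   T   T   T   T   T   T   T   T
  6   T   T   T   T   F   T   T   T   T   T   T   T   T   T   T   T   T   T

7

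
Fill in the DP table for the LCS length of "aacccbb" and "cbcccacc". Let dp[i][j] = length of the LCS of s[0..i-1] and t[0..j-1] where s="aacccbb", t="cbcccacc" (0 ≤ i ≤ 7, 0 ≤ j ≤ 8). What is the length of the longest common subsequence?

   ''  c  b  c  c  c  a  c  c
''  0  0  0  0  0  0  0  0  0
 a  0  0  0  0  0  0  1  1  1
 a  0  0  0  0  0  0  1  1  1
 c  0  1  1  1  1  1  1  2  2
 c  0  1  1  2  2  2  2  2  3
 c  0  1  1  2  3  3  3  3  3
 b  0  1  2  2  3  3  3  3  3
 b  0  1  2  2  3  3  3  3  3

3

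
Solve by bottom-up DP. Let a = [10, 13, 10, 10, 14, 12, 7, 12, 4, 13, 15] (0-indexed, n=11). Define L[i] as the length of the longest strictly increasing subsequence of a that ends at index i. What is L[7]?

2

   i    0    1    2    3    4    5    6    7    8    9   10
a[i]   10   13   10   10   14   12    7   12    4   13   15
L[i]    1    2    1    1    3    2    1    2    1    3    4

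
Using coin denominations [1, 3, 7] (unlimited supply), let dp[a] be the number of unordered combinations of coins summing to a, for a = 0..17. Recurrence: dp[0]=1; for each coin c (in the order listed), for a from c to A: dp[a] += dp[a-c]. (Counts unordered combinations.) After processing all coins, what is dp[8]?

4

after  coin     0     1     2     3     4     5     6     7     8     9    10    11    12    13    14    15    16    17
          1     1     1     1     1     1     1     1     1     1     1     1     1     1     1     1     1     1     1
          3     1     1     1     2     2     2     3     3     3     4     4     4     5     5     5     6     6     6
          7     1     1     1     2     2     2     3     4     4     5     6     6     7     8     9    10    11    12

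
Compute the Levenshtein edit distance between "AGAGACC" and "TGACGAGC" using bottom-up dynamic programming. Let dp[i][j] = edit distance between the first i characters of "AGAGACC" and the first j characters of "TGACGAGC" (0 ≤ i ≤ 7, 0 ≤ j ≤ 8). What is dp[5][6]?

2

   ''  T  G  A  C  G  A  G  C
''  0  1  2  3  4  5  6  7  8
 A  1  1  2  2  3  4  5  6  7
 G  2  2  1  2  3  3  4  5  6
 A  3  3  2  1  2  3  3  4  5
 G  4  4  3  2  2  2  3  3  4
 A  5  5  4  3  3  3  2  3  4
 C  6  6  5  4  3  4  3  3  3
 C  7  7  6  5  4  4  4  4  3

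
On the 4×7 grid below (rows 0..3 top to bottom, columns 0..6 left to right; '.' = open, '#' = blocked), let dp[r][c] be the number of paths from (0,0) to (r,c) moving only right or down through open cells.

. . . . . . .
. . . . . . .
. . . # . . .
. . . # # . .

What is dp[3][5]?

r\c   0   1   2   3   4   5   6
  0   1   1   1   1   1   1   1
  1   1   2   3   4   5   6   7
  2   1   3   6   0   5  11  18
  3   1   4  10   0   0  11  29

11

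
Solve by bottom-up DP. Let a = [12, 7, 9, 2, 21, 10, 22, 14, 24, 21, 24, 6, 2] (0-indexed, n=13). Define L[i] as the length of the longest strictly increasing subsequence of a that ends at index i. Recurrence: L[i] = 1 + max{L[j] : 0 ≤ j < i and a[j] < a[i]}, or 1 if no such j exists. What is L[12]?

1

   i    0    1    2    3    4    5    6    7    8    9   10   11   12
a[i]   12    7    9    2   21   10   22   14   24   21   24    6    2
L[i]    1    1    2    1    3    3    4    4    5    5    6    2    1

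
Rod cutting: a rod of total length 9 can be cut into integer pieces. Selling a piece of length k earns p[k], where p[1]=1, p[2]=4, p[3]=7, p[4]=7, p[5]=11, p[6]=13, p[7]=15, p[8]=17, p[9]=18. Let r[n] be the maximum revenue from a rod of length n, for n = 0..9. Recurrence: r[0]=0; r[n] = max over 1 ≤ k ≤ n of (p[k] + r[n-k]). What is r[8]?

18

   n    0    1    2    3    4    5    6    7    8    9
r[n]    0    1    4    7    8   11   14   15   18   21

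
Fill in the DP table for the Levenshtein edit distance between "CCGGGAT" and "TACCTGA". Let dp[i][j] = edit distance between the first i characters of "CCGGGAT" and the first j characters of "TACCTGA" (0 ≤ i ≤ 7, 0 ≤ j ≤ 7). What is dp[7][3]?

6

   ''  T  A  C  C  T  G  A
''  0  1  2  3  4  5  6  7
 C  1  1  2  2  3  4  5  6
 C  2  2  2  2  2  3  4  5
 G  3  3  3  3  3  3  3  4
 G  4  4  4  4  4  4  3  4
 G  5  5  5  5  5  5  4  4
 A  6  6  5  6  6  6  5  4
 T  7  6  6  6  7  6  6  5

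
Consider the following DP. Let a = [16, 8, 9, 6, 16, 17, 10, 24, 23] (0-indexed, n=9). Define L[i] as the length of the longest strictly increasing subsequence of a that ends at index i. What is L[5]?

   i    0    1    2    3    4    5    6    7    8
a[i]   16    8    9    6   16   17   10   24   23
L[i]    1    1    2    1    3    4    3    5    5

4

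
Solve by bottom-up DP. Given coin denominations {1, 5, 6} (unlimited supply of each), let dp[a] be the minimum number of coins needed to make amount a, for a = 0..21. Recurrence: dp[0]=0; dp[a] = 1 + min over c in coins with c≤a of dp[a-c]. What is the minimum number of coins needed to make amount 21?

4

 a  0  1  2  3  4  5  6  7  8  9 10 11 12 13 14 15 16 17 18 19 20 21
dp  0  1  2  3  4  1  1  2  3  4  2  2  2  3  4  3  3  3  3  4  4  4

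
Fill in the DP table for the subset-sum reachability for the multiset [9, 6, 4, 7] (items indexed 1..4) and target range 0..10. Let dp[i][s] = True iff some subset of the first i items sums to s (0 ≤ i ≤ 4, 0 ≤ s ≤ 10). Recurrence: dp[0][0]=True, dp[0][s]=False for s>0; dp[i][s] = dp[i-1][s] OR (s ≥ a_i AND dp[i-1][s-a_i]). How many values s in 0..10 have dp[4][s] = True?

i\s   0   1   2   3   4   5   6   7   8   9  10
  0   T   F   F   F   F   F   F   F   F   F   F
  1   T   F   F   F   F   F   F   F   F   T   F
  2   T   F   F   F   F   F   T   F   F   T   F
  3   T   F   F   F   T   F   T   F   F   T   T
  4   T   F   F   F   T   F   T   T   F   T   T

6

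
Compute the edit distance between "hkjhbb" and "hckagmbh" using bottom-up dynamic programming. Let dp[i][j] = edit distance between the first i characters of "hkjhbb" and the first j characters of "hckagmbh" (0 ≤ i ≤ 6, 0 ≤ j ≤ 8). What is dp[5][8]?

   ''  h  c  k  a  g  m  b  h
''  0  1  2  3  4  5  6  7  8
 h  1  0  1  2  3  4  5  6  7
 k  2  1  1  1  2  3  4  5  6
 j  3  2  2  2  2  3  4  5  6
 h  4  3  3  3  3  3  4  5  5
 b  5  4  4  4  4  4  4  4  5
 b  6  5  5  5  5  5  5  4  5

5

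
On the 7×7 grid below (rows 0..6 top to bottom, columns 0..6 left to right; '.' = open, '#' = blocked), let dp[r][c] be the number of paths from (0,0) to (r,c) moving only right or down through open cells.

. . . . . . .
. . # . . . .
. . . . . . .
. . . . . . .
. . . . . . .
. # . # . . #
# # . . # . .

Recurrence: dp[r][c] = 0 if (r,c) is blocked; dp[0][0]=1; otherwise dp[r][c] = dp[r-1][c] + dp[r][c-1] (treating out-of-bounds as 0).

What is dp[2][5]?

r\c   0   1   2   3   4   5   6
  0   1   1   1   1   1   1   1
  1   1   2   0   1   2   3   4
  2   1   3   3   4   6   9  13
  3   1   4   7  11  17  26  39
  4   1   5  12  23  40  66 105
  5   1   0  12   0  40 106   0
  6   0   0  12  12   0 106 106

9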